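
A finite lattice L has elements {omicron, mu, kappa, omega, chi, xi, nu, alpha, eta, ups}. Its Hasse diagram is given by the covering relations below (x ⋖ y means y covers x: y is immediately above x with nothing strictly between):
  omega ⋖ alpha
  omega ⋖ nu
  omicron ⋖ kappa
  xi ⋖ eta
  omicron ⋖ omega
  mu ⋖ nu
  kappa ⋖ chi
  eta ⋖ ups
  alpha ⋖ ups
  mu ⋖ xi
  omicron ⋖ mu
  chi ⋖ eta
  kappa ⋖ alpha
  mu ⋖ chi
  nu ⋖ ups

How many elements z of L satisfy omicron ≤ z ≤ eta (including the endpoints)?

6

The interval [omicron, eta] = {chi, eta, kappa, mu, omicron, xi}, which has 6 elements.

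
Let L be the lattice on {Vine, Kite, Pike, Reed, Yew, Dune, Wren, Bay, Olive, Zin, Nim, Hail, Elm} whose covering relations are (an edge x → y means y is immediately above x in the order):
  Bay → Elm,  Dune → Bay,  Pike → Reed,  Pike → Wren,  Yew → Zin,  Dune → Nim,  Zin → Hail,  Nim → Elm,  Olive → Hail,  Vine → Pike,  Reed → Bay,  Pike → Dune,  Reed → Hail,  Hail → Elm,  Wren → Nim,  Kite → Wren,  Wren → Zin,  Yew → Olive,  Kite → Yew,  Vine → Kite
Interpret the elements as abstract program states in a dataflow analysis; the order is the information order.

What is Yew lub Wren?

Zin

Common upper bounds of {Yew, Wren}: Elm, Hail, Zin.
The least among these is Zin.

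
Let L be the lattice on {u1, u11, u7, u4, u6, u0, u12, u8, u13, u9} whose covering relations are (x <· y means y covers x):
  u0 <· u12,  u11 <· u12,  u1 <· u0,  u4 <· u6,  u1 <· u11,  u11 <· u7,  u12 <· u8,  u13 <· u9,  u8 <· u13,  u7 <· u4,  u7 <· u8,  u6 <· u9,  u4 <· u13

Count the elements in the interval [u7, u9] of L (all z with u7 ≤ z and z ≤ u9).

6

The interval [u7, u9] = {u13, u4, u6, u7, u8, u9}, which has 6 elements.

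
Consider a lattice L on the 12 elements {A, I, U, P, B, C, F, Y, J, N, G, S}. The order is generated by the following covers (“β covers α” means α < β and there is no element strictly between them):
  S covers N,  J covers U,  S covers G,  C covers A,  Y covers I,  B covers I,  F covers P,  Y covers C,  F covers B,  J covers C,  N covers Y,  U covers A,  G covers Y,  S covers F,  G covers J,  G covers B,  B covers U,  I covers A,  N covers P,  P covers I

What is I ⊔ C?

Y

Common upper bounds of {I, C}: G, N, S, Y.
The least among these is Y.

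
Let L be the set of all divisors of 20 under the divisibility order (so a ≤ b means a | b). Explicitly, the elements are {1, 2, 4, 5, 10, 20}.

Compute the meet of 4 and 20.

4

In the divisibility order, the meet is the greatest common divisor: gcd(4, 20) = 4.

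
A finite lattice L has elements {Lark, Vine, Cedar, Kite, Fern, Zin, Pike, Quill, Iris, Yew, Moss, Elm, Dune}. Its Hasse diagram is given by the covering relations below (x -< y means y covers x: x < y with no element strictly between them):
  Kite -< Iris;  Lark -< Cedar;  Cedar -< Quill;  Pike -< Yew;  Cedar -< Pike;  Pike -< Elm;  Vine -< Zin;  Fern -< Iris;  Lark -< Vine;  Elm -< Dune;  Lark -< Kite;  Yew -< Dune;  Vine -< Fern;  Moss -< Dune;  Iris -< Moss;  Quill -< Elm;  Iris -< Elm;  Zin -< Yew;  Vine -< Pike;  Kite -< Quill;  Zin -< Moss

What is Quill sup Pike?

Elm

Common upper bounds of {Quill, Pike}: Dune, Elm.
The least among these is Elm.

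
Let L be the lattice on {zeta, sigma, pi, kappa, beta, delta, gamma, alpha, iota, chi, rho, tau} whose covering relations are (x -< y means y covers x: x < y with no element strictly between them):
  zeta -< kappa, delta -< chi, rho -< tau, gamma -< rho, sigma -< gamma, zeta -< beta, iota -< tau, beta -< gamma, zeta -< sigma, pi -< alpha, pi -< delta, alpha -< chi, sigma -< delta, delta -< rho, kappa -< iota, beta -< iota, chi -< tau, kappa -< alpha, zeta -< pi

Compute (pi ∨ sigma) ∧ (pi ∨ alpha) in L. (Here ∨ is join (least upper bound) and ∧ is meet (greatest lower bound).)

pi ∨ sigma = delta
pi ∨ alpha = alpha
delta ∧ alpha = pi

pi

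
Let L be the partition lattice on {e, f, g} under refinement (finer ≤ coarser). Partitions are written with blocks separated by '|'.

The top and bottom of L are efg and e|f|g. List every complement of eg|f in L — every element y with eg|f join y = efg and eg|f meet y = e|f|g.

Need y with eg|f ∨ y = efg and eg|f ∧ y = e|f|g.
Checking each element gives: ef|g, e|fg.

ef|g, e|fg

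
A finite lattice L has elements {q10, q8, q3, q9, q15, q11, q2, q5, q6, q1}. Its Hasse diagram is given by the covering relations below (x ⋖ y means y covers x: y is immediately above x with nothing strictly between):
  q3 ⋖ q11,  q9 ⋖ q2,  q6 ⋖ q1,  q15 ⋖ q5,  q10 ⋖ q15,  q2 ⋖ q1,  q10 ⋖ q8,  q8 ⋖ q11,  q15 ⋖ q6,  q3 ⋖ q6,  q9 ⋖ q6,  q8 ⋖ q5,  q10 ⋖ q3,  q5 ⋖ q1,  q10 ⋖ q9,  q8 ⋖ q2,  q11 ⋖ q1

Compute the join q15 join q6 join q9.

Common upper bounds of {q15, q6, q9}: q1, q6.
The least among these is q6.

q6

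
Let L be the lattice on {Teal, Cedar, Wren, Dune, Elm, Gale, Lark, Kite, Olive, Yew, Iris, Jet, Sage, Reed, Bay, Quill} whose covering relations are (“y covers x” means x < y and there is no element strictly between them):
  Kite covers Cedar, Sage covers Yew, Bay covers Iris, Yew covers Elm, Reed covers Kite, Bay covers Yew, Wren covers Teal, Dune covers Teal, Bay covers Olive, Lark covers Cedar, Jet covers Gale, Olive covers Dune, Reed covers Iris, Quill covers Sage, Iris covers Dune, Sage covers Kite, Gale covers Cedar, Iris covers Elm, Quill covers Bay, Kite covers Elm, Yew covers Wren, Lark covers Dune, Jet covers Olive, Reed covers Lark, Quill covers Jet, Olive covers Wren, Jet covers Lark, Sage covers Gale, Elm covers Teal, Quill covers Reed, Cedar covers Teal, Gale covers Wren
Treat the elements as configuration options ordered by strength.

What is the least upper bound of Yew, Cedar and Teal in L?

Common upper bounds of {Yew, Cedar, Teal}: Quill, Sage.
The least among these is Sage.

Sage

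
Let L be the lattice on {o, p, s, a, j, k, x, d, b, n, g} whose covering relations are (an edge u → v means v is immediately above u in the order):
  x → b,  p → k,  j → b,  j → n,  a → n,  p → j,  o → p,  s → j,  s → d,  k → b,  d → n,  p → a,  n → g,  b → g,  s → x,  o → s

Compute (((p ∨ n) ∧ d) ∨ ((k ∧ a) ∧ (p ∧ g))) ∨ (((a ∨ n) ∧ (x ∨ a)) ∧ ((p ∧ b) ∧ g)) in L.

p ∨ n = n
n ∧ d = d
k ∧ a = p
p ∧ g = p
p ∧ p = p
d ∨ p = n
a ∨ n = n
x ∨ a = g
n ∧ g = n
p ∧ b = p
p ∧ g = p
n ∧ p = p
n ∨ p = n

n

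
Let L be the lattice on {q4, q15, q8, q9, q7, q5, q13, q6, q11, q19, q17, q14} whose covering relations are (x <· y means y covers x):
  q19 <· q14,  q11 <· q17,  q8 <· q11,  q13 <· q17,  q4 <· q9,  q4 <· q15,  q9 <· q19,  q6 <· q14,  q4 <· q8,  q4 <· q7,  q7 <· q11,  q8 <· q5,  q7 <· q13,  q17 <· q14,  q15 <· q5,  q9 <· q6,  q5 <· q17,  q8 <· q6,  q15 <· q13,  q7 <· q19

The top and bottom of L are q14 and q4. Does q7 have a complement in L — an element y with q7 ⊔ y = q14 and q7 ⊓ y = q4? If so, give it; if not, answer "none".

Need y with q7 ∨ y = q14 and q7 ∧ y = q4.
Checking each element gives: q6.

q6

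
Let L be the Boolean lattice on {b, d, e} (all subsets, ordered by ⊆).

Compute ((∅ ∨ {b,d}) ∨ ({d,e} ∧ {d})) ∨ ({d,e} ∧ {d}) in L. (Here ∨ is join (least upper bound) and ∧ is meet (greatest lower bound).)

∅ ∨ {b,d} = {b,d}
{d,e} ∧ {d} = {d}
{b,d} ∨ {d} = {b,d}
{d,e} ∧ {d} = {d}
{b,d} ∨ {d} = {b,d}

{b,d}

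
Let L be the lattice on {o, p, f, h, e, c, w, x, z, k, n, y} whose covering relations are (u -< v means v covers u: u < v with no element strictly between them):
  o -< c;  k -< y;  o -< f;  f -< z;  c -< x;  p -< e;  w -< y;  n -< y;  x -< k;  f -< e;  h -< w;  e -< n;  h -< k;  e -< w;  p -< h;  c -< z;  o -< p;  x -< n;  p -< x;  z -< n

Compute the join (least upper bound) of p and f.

e

Common upper bounds of {p, f}: e, n, w, y.
The least among these is e.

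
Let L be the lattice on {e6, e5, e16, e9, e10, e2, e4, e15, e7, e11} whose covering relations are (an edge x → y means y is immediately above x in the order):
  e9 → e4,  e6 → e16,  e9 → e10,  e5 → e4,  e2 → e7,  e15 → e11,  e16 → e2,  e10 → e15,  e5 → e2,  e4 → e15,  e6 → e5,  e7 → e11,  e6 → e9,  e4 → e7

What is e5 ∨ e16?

e2

Common upper bounds of {e5, e16}: e11, e2, e7.
The least among these is e2.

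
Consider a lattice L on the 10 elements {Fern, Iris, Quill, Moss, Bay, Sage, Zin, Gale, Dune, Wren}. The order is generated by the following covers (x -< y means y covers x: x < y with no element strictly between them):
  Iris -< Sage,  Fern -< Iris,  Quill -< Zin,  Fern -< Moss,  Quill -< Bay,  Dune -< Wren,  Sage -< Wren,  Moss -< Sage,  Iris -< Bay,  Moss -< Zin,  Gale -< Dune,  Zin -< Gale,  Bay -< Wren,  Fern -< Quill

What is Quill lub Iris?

Bay

Common upper bounds of {Quill, Iris}: Bay, Wren.
The least among these is Bay.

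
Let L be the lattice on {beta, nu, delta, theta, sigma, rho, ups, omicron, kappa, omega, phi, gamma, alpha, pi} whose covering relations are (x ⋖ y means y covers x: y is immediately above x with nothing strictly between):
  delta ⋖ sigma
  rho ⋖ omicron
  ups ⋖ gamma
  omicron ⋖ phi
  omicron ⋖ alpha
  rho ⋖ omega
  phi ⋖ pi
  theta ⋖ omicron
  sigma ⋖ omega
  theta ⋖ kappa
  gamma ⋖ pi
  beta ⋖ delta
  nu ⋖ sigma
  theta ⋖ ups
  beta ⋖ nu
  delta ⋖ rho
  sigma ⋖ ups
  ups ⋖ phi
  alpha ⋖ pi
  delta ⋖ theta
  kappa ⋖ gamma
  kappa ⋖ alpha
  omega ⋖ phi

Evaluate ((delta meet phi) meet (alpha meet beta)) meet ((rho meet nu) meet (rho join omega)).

beta

delta ∧ phi = delta
alpha ∧ beta = beta
delta ∧ beta = beta
rho ∧ nu = beta
rho ∨ omega = omega
beta ∧ omega = beta
beta ∧ beta = beta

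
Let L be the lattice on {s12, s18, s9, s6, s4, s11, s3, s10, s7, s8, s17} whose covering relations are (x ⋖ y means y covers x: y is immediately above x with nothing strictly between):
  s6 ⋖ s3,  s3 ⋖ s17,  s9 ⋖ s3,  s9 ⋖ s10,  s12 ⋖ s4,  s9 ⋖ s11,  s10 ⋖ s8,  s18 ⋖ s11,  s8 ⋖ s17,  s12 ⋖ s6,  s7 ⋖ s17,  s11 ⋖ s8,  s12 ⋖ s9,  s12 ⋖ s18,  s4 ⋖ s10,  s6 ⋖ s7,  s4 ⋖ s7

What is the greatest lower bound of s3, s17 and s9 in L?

Common lower bounds of {s3, s17, s9}: s12, s9.
The greatest among these is s9.

s9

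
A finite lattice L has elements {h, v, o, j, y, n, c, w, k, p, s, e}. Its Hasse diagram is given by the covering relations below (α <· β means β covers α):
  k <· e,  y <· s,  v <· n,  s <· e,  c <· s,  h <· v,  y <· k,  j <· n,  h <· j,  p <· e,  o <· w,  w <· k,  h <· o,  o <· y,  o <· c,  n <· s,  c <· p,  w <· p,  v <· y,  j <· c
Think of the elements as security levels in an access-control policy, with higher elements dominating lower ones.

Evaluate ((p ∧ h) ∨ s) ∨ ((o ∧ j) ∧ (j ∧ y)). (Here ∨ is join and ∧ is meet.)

p ∧ h = h
h ∨ s = s
o ∧ j = h
j ∧ y = h
h ∧ h = h
s ∨ h = s

s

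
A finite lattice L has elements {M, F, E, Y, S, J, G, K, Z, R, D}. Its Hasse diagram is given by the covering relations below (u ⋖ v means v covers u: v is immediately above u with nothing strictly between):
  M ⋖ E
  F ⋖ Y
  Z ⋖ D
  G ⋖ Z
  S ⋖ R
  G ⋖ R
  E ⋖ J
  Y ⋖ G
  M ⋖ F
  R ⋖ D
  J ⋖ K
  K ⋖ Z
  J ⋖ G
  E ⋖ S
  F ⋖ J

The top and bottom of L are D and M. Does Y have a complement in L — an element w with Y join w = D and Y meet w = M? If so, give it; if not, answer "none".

none

For every candidate w, either Y ∨ w ≠ D or Y ∧ w ≠ M; no complement exists.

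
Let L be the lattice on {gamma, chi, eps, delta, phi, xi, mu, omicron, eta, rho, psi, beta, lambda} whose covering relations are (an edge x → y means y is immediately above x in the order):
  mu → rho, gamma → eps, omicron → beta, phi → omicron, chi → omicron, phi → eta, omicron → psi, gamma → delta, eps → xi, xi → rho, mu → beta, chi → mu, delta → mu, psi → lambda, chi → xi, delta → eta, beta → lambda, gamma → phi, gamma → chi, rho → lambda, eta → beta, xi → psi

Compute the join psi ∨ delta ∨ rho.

Common upper bounds of {psi, delta, rho}: lambda.
The least among these is lambda.

lambda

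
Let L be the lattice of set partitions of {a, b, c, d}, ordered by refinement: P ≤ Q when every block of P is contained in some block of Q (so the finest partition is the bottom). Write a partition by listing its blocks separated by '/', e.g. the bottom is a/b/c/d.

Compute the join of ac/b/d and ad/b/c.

Common upper bounds of {ac/b/d, ad/b/c}: abcd, acd/b.
The least among these is acd/b.

acd/b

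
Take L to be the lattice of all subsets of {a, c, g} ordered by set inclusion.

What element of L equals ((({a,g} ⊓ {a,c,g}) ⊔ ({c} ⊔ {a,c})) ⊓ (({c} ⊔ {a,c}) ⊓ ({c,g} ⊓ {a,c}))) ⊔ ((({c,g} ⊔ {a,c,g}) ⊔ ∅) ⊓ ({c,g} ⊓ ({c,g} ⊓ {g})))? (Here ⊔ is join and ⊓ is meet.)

{a,g} ∧ {a,c,g} = {a,g}
{c} ∨ {a,c} = {a,c}
{a,g} ∨ {a,c} = {a,c,g}
{c} ∨ {a,c} = {a,c}
{c,g} ∧ {a,c} = {c}
{a,c} ∧ {c} = {c}
{a,c,g} ∧ {c} = {c}
{c,g} ∨ {a,c,g} = {a,c,g}
{a,c,g} ∨ ∅ = {a,c,g}
{c,g} ∧ {g} = {g}
{c,g} ∧ {g} = {g}
{a,c,g} ∧ {g} = {g}
{c} ∨ {g} = {c,g}

{c,g}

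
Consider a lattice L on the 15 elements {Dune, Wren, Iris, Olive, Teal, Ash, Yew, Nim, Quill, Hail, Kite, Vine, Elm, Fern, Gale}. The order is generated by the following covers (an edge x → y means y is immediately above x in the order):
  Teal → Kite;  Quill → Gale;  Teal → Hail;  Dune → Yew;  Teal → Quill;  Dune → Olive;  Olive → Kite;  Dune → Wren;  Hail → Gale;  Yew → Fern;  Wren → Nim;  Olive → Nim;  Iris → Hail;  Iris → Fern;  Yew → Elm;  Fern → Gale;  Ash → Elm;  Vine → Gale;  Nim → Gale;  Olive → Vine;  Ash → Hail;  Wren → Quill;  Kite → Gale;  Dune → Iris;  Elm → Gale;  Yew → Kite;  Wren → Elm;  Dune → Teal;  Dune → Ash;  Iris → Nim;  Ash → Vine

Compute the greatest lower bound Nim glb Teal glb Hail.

Dune

Common lower bounds of {Nim, Teal, Hail}: Dune.
The greatest among these is Dune.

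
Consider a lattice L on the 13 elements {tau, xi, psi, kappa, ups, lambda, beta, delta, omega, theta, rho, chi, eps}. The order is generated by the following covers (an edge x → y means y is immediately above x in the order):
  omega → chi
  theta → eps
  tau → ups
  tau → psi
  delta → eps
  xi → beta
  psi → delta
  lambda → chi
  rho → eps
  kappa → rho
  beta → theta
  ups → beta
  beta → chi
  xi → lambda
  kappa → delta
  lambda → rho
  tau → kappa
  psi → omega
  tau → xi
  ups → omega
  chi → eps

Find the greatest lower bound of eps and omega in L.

Common lower bounds of {eps, omega}: omega, psi, tau, ups.
The greatest among these is omega.

omega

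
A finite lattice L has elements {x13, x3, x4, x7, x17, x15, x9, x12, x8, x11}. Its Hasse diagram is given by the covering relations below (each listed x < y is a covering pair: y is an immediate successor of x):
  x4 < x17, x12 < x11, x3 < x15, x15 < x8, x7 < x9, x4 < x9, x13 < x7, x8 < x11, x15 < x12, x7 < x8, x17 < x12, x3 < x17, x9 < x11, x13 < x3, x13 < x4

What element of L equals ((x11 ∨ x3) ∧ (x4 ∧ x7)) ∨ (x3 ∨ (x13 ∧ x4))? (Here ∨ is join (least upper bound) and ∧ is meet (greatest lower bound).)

x3

x11 ∨ x3 = x11
x4 ∧ x7 = x13
x11 ∧ x13 = x13
x13 ∧ x4 = x13
x3 ∨ x13 = x3
x13 ∨ x3 = x3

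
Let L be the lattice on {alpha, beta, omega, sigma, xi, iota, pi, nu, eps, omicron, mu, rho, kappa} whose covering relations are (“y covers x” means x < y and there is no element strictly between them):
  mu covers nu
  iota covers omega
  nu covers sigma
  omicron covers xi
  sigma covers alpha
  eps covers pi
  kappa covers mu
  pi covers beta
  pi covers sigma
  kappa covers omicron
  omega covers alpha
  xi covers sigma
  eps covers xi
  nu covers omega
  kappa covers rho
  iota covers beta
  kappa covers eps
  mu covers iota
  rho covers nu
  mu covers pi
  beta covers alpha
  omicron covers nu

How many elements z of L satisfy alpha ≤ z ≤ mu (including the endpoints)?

8

The interval [alpha, mu] = {alpha, beta, iota, mu, nu, omega, pi, sigma}, which has 8 elements.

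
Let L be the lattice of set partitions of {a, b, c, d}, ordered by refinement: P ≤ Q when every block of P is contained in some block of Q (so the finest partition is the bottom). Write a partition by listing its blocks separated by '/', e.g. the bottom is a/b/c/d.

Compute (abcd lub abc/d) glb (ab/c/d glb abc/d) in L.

abcd ∨ abc/d = abcd
ab/c/d ∧ abc/d = ab/c/d
abcd ∧ ab/c/d = ab/c/d

ab/c/d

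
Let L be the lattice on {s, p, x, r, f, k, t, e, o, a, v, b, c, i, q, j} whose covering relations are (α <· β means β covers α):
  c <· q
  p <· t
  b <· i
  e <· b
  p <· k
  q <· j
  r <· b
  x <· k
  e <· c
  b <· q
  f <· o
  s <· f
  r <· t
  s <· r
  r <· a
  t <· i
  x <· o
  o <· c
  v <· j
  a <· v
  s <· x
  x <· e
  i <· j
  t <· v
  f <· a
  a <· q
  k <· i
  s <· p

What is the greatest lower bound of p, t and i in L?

Common lower bounds of {p, t, i}: p, s.
The greatest among these is p.

p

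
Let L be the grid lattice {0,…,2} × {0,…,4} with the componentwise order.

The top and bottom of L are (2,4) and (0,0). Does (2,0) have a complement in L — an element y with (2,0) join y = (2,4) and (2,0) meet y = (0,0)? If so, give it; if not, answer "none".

Need y with (2,0) ∨ y = (2,4) and (2,0) ∧ y = (0,0).
Checking each element gives: (0,4).

(0,4)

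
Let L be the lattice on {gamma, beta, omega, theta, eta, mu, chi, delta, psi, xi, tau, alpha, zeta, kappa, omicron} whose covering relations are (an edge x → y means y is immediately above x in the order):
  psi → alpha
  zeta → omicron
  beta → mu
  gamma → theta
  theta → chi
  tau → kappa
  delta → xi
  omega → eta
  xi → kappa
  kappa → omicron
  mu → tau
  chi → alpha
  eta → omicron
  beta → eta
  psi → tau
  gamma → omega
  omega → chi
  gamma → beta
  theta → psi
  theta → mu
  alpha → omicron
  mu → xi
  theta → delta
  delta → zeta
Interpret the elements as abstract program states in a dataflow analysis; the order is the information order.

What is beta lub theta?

Common upper bounds of {beta, theta}: kappa, mu, omicron, tau, xi.
The least among these is mu.

mu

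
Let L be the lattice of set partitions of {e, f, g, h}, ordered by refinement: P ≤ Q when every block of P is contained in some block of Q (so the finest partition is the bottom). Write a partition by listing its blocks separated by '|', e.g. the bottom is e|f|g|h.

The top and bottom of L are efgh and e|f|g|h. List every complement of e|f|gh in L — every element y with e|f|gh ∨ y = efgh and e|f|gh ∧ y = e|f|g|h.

Need y with e|f|gh ∨ y = efgh and e|f|gh ∧ y = e|f|g|h.
Checking each element gives: efg|h, efh|g, eg|fh, eh|fg.

efg|h, efh|g, eg|fh, eh|fg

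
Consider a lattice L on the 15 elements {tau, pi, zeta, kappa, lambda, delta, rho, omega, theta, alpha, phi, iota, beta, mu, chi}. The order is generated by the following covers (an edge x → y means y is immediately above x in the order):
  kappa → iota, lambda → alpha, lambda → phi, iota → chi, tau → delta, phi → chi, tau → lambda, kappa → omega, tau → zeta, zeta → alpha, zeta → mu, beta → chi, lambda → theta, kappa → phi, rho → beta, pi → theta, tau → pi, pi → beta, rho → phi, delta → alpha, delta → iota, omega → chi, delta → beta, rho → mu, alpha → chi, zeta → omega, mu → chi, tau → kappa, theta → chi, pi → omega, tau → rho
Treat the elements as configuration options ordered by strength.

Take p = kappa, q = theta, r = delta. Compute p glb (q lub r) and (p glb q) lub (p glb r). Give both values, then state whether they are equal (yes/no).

kappa; tau; no

q lub r = chi, so p glb (q lub r) = kappa glb chi = kappa.
p glb q = tau and p glb r = tau, so (p glb q) lub (p glb r) = tau lub tau = tau.
Equal: no.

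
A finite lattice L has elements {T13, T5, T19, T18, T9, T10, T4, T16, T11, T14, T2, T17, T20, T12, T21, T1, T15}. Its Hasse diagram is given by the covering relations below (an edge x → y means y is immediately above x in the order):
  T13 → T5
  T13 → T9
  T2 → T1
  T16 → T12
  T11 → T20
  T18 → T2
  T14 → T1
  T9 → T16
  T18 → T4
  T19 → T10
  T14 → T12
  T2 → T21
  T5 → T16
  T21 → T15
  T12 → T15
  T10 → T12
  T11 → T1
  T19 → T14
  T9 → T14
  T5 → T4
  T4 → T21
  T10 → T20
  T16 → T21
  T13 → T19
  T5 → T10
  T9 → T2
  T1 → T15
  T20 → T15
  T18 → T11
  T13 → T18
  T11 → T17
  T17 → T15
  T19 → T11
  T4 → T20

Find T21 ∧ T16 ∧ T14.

Common lower bounds of {T21, T16, T14}: T13, T9.
The greatest among these is T9.

T9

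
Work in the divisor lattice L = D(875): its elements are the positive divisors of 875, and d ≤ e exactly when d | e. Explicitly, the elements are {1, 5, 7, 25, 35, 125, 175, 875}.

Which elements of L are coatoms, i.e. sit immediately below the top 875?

The coatoms are exactly the elements covered by 875: 125, 175.

125, 175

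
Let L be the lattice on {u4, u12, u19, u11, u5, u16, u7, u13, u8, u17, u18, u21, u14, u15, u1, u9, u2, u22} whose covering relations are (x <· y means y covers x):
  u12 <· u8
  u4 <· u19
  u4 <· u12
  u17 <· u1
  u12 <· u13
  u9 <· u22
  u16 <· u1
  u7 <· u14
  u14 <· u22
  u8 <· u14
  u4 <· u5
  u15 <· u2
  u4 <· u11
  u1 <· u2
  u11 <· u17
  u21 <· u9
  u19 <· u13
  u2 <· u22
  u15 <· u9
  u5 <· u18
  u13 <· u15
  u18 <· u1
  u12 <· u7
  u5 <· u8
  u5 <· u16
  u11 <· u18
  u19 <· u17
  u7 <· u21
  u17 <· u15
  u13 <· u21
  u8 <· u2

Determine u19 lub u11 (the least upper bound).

Common upper bounds of {u19, u11}: u1, u15, u17, u2, u22, u9.
The least among these is u17.

u17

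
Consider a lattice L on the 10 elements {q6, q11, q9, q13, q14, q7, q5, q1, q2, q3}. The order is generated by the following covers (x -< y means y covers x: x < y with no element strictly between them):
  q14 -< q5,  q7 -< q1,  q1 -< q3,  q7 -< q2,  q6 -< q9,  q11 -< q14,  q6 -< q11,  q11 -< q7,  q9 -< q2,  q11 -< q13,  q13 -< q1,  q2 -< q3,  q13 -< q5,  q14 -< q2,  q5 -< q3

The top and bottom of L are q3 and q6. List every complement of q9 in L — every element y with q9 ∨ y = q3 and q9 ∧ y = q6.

q1, q13, q5

Need y with q9 ∨ y = q3 and q9 ∧ y = q6.
Checking each element gives: q1, q13, q5.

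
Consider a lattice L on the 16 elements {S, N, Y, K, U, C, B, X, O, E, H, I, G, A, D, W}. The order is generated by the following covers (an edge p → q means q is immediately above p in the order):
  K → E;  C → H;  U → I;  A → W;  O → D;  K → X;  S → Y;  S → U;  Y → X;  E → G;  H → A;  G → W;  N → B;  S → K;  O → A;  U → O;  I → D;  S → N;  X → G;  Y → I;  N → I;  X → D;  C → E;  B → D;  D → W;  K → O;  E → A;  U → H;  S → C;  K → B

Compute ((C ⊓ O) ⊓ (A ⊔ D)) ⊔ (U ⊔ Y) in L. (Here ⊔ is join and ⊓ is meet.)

C ∧ O = S
A ∨ D = W
S ∧ W = S
U ∨ Y = I
S ∨ I = I

I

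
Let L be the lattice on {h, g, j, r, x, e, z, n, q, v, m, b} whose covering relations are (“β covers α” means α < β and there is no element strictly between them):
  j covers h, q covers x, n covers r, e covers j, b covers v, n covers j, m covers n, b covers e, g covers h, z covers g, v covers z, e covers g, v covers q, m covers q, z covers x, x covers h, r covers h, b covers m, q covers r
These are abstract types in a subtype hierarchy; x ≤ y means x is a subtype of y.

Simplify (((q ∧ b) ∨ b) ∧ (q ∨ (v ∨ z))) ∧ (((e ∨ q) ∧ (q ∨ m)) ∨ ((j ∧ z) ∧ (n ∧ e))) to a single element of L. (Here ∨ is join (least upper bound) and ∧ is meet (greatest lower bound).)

q

q ∧ b = q
q ∨ b = b
v ∨ z = v
q ∨ v = v
b ∧ v = v
e ∨ q = b
q ∨ m = m
b ∧ m = m
j ∧ z = h
n ∧ e = j
h ∧ j = h
m ∨ h = m
v ∧ m = q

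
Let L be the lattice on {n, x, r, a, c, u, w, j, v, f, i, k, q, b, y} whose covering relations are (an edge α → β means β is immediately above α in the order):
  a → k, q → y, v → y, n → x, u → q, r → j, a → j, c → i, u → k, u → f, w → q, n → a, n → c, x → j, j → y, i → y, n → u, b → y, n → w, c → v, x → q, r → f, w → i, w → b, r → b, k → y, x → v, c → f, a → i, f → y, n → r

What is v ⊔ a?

y

Common upper bounds of {v, a}: y.
The least among these is y.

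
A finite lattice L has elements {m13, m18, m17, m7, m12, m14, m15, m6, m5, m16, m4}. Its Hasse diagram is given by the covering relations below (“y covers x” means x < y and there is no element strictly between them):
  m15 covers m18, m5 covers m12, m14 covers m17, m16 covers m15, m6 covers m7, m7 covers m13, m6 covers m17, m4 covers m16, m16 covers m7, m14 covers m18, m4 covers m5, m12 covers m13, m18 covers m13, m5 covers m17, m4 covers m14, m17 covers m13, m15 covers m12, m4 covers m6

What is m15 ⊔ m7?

Common upper bounds of {m15, m7}: m16, m4.
The least among these is m16.

m16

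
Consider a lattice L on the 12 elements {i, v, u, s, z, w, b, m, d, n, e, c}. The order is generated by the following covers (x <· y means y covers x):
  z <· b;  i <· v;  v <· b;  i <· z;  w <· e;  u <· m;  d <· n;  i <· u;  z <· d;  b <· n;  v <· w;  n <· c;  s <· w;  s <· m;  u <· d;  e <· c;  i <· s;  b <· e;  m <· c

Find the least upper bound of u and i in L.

Common upper bounds of {u, i}: c, d, m, n, u.
The least among these is u.

u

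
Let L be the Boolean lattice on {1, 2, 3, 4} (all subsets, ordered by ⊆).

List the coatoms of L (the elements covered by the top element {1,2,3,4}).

The coatoms are exactly the elements covered by {1,2,3,4}: {1,2,3}, {1,2,4}, {1,3,4}, {2,3,4}.

{1,2,3}, {1,2,4}, {1,3,4}, {2,3,4}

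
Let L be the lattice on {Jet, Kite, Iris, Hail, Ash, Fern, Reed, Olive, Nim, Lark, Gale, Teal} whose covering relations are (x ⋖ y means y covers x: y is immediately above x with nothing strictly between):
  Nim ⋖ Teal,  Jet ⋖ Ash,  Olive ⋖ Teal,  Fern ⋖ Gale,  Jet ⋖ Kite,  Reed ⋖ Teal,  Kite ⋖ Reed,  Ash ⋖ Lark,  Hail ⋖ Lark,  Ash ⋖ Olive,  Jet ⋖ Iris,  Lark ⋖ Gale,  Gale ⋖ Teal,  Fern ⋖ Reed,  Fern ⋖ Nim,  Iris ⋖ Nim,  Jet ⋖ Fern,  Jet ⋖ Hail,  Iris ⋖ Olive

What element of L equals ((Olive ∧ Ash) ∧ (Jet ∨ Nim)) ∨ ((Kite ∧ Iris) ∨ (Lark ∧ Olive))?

Ash

Olive ∧ Ash = Ash
Jet ∨ Nim = Nim
Ash ∧ Nim = Jet
Kite ∧ Iris = Jet
Lark ∧ Olive = Ash
Jet ∨ Ash = Ash
Jet ∨ Ash = Ash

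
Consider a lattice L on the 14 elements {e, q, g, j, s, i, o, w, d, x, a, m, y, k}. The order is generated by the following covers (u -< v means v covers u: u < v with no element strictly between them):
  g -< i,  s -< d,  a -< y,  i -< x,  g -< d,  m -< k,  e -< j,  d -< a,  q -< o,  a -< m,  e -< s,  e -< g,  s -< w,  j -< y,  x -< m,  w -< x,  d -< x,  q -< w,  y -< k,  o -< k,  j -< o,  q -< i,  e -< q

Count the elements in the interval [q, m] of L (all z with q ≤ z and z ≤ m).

5

The interval [q, m] = {i, m, q, w, x}, which has 5 elements.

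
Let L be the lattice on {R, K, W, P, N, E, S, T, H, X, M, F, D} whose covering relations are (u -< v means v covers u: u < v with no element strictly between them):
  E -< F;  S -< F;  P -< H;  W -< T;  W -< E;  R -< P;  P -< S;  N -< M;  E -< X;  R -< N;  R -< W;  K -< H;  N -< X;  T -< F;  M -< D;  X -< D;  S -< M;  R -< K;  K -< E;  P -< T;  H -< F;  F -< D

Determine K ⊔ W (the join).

Common upper bounds of {K, W}: D, E, F, X.
The least among these is E.

E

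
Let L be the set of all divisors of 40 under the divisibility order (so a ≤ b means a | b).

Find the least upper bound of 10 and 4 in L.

In the divisibility order, the join is the least common multiple: lcm(10, 4) = 20.

20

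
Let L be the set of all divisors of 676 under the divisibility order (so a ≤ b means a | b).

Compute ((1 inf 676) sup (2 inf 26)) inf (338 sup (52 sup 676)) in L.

2

1 ∧ 676 = 1
2 ∧ 26 = 2
1 ∨ 2 = 2
52 ∨ 676 = 676
338 ∨ 676 = 676
2 ∧ 676 = 2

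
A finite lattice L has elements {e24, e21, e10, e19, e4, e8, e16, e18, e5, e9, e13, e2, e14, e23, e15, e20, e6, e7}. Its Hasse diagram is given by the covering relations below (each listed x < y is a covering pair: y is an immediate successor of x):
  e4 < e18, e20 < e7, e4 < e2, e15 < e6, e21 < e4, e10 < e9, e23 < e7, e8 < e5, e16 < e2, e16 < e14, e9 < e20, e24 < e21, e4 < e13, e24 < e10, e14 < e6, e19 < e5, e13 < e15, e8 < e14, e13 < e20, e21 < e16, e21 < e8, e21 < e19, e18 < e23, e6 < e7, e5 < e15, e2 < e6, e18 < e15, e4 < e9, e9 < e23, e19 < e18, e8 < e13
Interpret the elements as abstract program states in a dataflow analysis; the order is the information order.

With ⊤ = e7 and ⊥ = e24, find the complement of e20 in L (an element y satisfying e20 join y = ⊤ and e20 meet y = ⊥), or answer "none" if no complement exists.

For every candidate y, either e20 ∨ y ≠ e7 or e20 ∧ y ≠ e24; no complement exists.

none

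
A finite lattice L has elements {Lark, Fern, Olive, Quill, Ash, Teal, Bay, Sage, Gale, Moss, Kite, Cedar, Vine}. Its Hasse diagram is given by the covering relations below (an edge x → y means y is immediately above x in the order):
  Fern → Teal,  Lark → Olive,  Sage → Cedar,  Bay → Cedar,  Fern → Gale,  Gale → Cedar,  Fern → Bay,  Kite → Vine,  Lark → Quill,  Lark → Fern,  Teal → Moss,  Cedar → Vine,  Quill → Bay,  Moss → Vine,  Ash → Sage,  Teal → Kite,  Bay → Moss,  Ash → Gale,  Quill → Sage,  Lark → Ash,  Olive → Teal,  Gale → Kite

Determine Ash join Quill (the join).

Common upper bounds of {Ash, Quill}: Cedar, Sage, Vine.
The least among these is Sage.

Sage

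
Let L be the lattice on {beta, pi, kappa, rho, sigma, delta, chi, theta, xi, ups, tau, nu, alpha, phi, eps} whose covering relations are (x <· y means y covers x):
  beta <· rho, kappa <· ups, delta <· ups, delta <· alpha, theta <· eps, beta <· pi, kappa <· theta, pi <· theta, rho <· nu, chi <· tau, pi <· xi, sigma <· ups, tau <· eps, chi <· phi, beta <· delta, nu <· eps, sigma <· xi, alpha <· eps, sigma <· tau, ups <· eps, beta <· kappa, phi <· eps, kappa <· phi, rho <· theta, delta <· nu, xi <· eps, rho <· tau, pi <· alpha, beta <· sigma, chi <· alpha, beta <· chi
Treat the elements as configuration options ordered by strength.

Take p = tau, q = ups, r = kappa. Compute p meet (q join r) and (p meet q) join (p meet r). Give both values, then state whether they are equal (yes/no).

q join r = ups, so p meet (q join r) = tau meet ups = sigma.
p meet q = sigma and p meet r = beta, so (p meet q) join (p meet r) = sigma join beta = sigma.
Equal: yes.

sigma; sigma; yes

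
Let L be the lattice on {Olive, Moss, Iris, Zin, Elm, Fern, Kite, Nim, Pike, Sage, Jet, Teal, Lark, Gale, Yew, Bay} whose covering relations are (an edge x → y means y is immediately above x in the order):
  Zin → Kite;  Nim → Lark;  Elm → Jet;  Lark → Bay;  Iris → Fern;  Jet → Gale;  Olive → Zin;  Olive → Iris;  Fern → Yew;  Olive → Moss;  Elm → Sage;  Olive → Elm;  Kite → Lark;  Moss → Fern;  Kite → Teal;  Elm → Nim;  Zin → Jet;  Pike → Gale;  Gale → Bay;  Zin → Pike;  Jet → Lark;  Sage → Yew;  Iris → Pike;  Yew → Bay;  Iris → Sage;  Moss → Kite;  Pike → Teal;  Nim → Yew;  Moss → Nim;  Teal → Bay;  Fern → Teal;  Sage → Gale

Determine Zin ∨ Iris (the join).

Common upper bounds of {Zin, Iris}: Bay, Gale, Pike, Teal.
The least among these is Pike.

Pike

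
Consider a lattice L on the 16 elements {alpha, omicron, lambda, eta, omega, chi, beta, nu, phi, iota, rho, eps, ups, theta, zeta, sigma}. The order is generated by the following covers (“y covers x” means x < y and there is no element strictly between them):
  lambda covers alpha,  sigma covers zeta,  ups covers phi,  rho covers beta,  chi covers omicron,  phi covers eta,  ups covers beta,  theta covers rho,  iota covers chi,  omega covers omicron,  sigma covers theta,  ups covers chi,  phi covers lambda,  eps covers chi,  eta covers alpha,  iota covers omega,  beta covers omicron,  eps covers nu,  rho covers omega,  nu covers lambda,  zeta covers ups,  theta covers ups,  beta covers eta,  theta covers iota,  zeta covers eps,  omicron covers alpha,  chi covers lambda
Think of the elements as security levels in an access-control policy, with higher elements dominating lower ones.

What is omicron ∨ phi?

ups

Common upper bounds of {omicron, phi}: sigma, theta, ups, zeta.
The least among these is ups.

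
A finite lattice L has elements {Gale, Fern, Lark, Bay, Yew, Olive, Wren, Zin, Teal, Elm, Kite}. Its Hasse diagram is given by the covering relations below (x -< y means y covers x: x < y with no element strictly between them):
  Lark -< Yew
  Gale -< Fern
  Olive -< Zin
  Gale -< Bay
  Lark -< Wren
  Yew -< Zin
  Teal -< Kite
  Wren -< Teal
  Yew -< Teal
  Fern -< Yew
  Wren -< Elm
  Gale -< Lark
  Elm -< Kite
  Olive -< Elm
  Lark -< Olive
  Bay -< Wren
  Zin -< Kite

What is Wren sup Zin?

Kite

Common upper bounds of {Wren, Zin}: Kite.
The least among these is Kite.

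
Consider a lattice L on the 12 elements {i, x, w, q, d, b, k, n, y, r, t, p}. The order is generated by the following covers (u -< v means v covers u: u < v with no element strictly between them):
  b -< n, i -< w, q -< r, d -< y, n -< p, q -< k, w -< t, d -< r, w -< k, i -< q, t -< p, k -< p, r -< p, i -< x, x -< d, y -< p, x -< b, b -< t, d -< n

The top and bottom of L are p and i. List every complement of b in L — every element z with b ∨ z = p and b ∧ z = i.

k, q

Need z with b ∨ z = p and b ∧ z = i.
Checking each element gives: k, q.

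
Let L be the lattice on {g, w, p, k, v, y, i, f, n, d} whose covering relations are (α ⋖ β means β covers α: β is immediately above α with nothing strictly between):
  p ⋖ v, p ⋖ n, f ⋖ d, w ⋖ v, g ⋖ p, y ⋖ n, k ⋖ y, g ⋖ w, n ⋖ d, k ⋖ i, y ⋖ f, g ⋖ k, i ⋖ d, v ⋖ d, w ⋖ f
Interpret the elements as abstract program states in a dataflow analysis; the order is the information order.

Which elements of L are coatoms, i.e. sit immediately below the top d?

The coatoms are exactly the elements covered by d: f, i, n, v.

f, i, n, v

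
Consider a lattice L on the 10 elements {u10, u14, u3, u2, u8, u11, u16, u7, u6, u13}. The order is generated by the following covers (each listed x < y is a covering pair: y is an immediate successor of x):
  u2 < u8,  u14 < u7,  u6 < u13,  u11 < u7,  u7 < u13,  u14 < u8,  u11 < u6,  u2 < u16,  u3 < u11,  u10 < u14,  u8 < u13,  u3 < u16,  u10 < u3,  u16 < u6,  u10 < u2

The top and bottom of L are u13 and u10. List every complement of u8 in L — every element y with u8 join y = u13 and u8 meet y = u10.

u11, u3

Need y with u8 ∨ y = u13 and u8 ∧ y = u10.
Checking each element gives: u11, u3.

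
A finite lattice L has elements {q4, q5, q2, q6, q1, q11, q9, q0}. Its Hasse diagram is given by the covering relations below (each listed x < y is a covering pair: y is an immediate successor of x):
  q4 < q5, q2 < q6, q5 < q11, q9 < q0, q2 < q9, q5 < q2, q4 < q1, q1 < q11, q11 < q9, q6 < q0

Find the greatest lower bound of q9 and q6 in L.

q2

Common lower bounds of {q9, q6}: q2, q4, q5.
The greatest among these is q2.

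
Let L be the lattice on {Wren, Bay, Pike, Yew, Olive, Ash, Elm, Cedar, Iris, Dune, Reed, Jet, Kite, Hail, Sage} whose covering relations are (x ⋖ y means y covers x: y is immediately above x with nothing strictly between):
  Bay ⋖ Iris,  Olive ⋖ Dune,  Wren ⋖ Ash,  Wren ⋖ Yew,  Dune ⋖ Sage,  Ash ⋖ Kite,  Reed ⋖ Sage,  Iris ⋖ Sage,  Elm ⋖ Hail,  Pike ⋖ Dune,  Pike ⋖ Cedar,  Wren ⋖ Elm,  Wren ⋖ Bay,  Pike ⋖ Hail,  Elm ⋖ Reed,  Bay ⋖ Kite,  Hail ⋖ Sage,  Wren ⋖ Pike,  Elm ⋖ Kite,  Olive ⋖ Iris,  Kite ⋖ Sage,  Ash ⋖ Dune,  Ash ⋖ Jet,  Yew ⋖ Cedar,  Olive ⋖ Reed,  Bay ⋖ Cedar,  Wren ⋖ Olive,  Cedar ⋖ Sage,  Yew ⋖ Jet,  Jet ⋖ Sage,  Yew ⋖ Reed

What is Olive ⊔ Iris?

Iris

Common upper bounds of {Olive, Iris}: Iris, Sage.
The least among these is Iris.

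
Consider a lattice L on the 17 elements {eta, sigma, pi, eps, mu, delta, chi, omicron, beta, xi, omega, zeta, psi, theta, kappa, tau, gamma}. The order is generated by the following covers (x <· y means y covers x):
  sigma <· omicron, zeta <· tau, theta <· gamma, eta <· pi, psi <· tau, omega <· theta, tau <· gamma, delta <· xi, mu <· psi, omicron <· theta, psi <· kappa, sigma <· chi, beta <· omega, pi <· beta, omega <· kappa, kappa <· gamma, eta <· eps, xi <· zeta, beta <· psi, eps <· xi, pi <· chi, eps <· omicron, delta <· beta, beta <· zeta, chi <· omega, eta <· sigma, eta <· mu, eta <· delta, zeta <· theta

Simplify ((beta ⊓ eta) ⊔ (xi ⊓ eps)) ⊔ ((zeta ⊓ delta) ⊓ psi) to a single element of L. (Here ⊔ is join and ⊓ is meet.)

xi

beta ∧ eta = eta
xi ∧ eps = eps
eta ∨ eps = eps
zeta ∧ delta = delta
delta ∧ psi = delta
eps ∨ delta = xi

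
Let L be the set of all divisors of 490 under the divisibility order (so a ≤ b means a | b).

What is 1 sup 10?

Common upper bounds of {1, 10}: 10, 490, 70.
The least among these is 10.

10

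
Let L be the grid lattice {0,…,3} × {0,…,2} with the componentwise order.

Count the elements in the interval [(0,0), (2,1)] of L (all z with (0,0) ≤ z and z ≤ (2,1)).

The interval [(0,0), (2,1)] = {(0,0), (0,1), (1,0), (1,1), (2,0), (2,1)}, which has 6 elements.

6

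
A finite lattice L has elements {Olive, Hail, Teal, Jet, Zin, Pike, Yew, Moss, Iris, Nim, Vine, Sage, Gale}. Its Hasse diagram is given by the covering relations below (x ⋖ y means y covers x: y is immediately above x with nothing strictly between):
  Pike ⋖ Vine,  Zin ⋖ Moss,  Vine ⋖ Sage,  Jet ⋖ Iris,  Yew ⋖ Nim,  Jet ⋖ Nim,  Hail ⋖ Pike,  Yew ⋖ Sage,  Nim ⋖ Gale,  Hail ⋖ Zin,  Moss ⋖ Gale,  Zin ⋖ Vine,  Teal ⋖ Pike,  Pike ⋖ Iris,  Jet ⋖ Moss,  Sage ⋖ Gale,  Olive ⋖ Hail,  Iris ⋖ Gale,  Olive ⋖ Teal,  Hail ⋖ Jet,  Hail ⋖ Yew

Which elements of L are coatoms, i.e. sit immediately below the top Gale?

Iris, Moss, Nim, Sage

The coatoms are exactly the elements covered by Gale: Iris, Moss, Nim, Sage.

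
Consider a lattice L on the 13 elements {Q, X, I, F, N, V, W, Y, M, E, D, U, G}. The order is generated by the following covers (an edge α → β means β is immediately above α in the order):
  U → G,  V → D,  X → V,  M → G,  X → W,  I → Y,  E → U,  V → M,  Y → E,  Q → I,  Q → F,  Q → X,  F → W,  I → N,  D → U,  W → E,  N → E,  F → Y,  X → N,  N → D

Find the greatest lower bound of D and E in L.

N

Common lower bounds of {D, E}: I, N, Q, X.
The greatest among these is N.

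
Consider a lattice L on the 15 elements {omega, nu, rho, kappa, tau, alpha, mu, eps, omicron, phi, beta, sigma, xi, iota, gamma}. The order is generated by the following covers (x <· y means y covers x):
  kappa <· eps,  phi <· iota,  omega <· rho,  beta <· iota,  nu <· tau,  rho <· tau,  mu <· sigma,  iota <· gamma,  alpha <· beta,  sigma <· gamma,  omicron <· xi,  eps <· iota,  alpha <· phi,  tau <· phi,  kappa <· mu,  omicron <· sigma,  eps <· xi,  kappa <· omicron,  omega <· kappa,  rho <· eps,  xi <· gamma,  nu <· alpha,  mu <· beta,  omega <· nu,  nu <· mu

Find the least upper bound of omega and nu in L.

nu

Common upper bounds of {omega, nu}: alpha, beta, gamma, iota, mu, nu, phi, sigma, tau.
The least among these is nu.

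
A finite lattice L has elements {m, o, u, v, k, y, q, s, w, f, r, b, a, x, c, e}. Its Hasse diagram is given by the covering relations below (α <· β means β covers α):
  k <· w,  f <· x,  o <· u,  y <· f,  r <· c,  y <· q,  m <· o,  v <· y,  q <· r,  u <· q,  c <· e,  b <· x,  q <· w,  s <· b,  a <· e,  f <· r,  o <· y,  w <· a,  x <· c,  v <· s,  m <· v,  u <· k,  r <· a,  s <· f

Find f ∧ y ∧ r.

y

Common lower bounds of {f, y, r}: m, o, v, y.
The greatest among these is y.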